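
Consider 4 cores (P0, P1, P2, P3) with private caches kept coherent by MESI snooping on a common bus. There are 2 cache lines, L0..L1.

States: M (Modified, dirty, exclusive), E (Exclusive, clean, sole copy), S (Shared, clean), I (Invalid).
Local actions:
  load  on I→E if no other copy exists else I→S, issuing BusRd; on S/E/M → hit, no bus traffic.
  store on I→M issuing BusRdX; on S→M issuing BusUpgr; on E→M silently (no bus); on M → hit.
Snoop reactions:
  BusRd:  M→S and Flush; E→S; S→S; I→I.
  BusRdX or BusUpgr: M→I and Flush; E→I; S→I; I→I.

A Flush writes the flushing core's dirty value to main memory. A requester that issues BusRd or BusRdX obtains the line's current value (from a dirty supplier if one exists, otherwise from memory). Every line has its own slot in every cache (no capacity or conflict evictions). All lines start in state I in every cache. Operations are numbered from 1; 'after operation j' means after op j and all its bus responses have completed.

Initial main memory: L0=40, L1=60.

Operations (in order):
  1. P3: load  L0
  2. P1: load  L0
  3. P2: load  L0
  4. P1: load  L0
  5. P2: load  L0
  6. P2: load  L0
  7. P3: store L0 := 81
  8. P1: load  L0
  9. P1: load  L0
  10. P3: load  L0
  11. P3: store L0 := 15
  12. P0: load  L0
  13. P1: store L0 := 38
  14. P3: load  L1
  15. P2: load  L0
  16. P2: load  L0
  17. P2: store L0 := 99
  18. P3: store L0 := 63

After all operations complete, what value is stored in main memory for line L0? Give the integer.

memory[L0] = 99

1. P3: load  L0  bus=[BusRd]  L0: P0=I P1=I P2=I P3=E  mem[L0]=40
2. P1: load  L0  bus=[BusRd]  L0: P0=I P1=S P2=I P3=S  mem[L0]=40
3. P2: load  L0  bus=[BusRd]  L0: P0=I P1=S P2=S P3=S  mem[L0]=40
4. P1: load  L0  bus=[-]  L0: P0=I P1=S P2=S P3=S  mem[L0]=40
5. P2: load  L0  bus=[-]  L0: P0=I P1=S P2=S P3=S  mem[L0]=40
6. P2: load  L0  bus=[-]  L0: P0=I P1=S P2=S P3=S  mem[L0]=40
7. P3: store L0 := 81  bus=[BusUpgr]  L0: P0=I P1=I P2=I P3=M  mem[L0]=40
8. P1: load  L0  bus=[BusRd,Flush]  L0: P0=I P1=S P2=I P3=S  mem[L0]=81
9. P1: load  L0  bus=[-]  L0: P0=I P1=S P2=I P3=S  mem[L0]=81
10. P3: load  L0  bus=[-]  L0: P0=I P1=S P2=I P3=S  mem[L0]=81
11. P3: store L0 := 15  bus=[BusUpgr]  L0: P0=I P1=I P2=I P3=M  mem[L0]=81
12. P0: load  L0  bus=[BusRd,Flush]  L0: P0=S P1=I P2=I P3=S  mem[L0]=15
13. P1: store L0 := 38  bus=[BusRdX]  L0: P0=I P1=M P2=I P3=I  mem[L0]=15
14. P3: load  L1  bus=[BusRd]  L1: P0=I P1=I P2=I P3=E  mem[L1]=60
15. P2: load  L0  bus=[BusRd,Flush]  L0: P0=I P1=S P2=S P3=I  mem[L0]=38
16. P2: load  L0  bus=[-]  L0: P0=I P1=S P2=S P3=I  mem[L0]=38
17. P2: store L0 := 99  bus=[BusUpgr]  L0: P0=I P1=I P2=M P3=I  mem[L0]=38
18. P3: store L0 := 63  bus=[BusRdX,Flush]  L0: P0=I P1=I P2=I P3=M  mem[L0]=99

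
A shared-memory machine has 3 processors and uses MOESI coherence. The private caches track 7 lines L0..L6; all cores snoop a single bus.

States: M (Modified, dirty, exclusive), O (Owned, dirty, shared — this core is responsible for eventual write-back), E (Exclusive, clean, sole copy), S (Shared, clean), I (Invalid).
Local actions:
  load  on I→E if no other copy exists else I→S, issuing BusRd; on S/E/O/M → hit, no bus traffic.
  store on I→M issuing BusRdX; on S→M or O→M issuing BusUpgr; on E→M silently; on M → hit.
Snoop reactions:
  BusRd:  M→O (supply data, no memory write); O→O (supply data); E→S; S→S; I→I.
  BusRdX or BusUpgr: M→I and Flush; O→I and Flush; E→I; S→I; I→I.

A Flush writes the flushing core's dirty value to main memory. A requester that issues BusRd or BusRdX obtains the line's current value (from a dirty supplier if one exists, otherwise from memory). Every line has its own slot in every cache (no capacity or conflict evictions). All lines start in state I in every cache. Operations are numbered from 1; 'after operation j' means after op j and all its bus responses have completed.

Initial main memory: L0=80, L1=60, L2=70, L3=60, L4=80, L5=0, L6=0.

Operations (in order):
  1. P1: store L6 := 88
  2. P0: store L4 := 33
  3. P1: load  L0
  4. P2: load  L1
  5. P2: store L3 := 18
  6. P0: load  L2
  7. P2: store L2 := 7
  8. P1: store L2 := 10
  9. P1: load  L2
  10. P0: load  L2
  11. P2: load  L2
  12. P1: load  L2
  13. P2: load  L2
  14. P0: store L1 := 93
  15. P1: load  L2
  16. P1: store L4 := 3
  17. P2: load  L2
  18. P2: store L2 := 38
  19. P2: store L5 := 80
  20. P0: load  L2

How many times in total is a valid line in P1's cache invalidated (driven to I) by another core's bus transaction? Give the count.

step 1: P1: store L6 := 88  ⟶  IMI  (L6)  txn=BusRdX  M[L6]=0
step 2: P0: store L4 := 33  ⟶  MII  (L4)  txn=BusRdX  M[L4]=80
step 3: P1: load  L0  ⟶  IEI  (L0)  txn=BusRd  M[L0]=80
step 4: P2: load  L1  ⟶  IIE  (L1)  txn=BusRd  M[L1]=60
step 5: P2: store L3 := 18  ⟶  IIM  (L3)  txn=BusRdX  M[L3]=60
step 6: P0: load  L2  ⟶  EII  (L2)  txn=BusRd  M[L2]=70
step 7: P2: store L2 := 7  ⟶  IIM  (L2)  txn=BusRdX  M[L2]=70
step 8: P1: store L2 := 10  ⟶  IMI  (L2)  txn=BusRdX+Flush  M[L2]=7
step 9: P1: load  L2  ⟶  IMI  (L2)  txn=∅  M[L2]=7
step 10: P0: load  L2  ⟶  SOI  (L2)  txn=BusRd  M[L2]=7
step 11: P2: load  L2  ⟶  SOS  (L2)  txn=BusRd  M[L2]=7
step 12: P1: load  L2  ⟶  SOS  (L2)  txn=∅  M[L2]=7
step 13: P2: load  L2  ⟶  SOS  (L2)  txn=∅  M[L2]=7
step 14: P0: store L1 := 93  ⟶  MII  (L1)  txn=BusRdX  M[L1]=60
step 15: P1: load  L2  ⟶  SOS  (L2)  txn=∅  M[L2]=7
step 16: P1: store L4 := 3  ⟶  IMI  (L4)  txn=BusRdX+Flush  M[L4]=33
step 17: P2: load  L2  ⟶  SOS  (L2)  txn=∅  M[L2]=7
step 18: P2: store L2 := 38  ⟶  IIM  (L2)  txn=BusUpgr+Flush  M[L2]=10
step 19: P2: store L5 := 80  ⟶  IIM  (L5)  txn=BusRdX  M[L5]=0
step 20: P0: load  L2  ⟶  SIO  (L2)  txn=BusRd  M[L2]=10

invalidations = 1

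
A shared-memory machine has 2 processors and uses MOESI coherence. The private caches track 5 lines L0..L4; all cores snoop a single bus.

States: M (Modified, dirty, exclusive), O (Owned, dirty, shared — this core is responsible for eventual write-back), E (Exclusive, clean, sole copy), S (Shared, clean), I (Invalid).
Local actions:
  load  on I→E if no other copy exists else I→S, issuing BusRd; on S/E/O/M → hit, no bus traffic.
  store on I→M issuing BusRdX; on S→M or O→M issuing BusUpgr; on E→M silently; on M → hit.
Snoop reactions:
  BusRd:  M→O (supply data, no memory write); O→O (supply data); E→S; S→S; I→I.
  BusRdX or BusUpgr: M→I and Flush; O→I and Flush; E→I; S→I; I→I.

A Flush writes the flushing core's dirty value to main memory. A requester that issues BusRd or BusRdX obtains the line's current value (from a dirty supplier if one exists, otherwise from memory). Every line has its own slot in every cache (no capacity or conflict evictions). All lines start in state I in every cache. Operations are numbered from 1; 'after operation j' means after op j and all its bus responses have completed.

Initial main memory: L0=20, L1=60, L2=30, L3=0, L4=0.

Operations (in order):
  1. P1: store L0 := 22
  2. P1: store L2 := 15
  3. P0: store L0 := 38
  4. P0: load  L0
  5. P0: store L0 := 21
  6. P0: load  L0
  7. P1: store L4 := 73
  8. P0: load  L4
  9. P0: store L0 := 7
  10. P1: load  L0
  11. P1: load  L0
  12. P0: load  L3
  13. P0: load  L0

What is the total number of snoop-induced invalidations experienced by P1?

  op1 P1: store L0 := 22 → I/M on L0; bus BusRdX; mem=20
  op2 P1: store L2 := 15 → I/M on L2; bus BusRdX; mem=30
  op3 P0: store L0 := 38 → M/I on L0; bus BusRdX Flush; mem=22
  op4 P0: load  L0 → M/I on L0; bus (none); mem=22
  op5 P0: store L0 := 21 → M/I on L0; bus (none); mem=22
  op6 P0: load  L0 → M/I on L0; bus (none); mem=22
  op7 P1: store L4 := 73 → I/M on L4; bus BusRdX; mem=0
  op8 P0: load  L4 → S/O on L4; bus BusRd; mem=0
  op9 P0: store L0 := 7 → M/I on L0; bus (none); mem=22
  op10 P1: load  L0 → O/S on L0; bus BusRd; mem=22
  op11 P1: load  L0 → O/S on L0; bus (none); mem=22
  op12 P0: load  L3 → E/I on L3; bus BusRd; mem=0
  op13 P0: load  L0 → O/S on L0; bus (none); mem=22

invalidations = 1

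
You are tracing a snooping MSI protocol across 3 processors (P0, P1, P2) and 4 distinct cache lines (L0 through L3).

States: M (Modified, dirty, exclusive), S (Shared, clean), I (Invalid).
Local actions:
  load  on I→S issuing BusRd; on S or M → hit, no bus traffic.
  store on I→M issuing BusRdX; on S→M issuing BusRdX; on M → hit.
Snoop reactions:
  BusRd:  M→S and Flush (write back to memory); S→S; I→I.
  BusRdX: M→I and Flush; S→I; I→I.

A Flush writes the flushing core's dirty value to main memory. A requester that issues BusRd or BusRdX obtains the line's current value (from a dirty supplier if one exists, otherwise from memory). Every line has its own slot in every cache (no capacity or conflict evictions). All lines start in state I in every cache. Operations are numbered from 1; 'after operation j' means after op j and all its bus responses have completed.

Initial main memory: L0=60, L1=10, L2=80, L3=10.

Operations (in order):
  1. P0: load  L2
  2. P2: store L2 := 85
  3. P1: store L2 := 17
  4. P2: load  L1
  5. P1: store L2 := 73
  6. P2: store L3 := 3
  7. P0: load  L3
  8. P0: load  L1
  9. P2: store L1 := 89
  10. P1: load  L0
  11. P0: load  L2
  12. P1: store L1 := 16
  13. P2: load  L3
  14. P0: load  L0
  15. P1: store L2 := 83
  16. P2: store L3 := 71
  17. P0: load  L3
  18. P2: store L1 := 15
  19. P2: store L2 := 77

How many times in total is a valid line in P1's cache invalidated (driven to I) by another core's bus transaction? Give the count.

step 1: P0: load  L2  ⟶  SII  (L2)  txn=BusRd  M[L2]=80
step 2: P2: store L2 := 85  ⟶  IIM  (L2)  txn=BusRdX  M[L2]=80
step 3: P1: store L2 := 17  ⟶  IMI  (L2)  txn=BusRdX+Flush  M[L2]=85
step 4: P2: load  L1  ⟶  IIS  (L1)  txn=BusRd  M[L1]=10
step 5: P1: store L2 := 73  ⟶  IMI  (L2)  txn=∅  M[L2]=85
step 6: P2: store L3 := 3  ⟶  IIM  (L3)  txn=BusRdX  M[L3]=10
step 7: P0: load  L3  ⟶  SIS  (L3)  txn=BusRd+Flush  M[L3]=3
step 8: P0: load  L1  ⟶  SIS  (L1)  txn=BusRd  M[L1]=10
step 9: P2: store L1 := 89  ⟶  IIM  (L1)  txn=BusRdX  M[L1]=10
step 10: P1: load  L0  ⟶  ISI  (L0)  txn=BusRd  M[L0]=60
step 11: P0: load  L2  ⟶  SSI  (L2)  txn=BusRd+Flush  M[L2]=73
step 12: P1: store L1 := 16  ⟶  IMI  (L1)  txn=BusRdX+Flush  M[L1]=89
step 13: P2: load  L3  ⟶  SIS  (L3)  txn=∅  M[L3]=3
step 14: P0: load  L0  ⟶  SSI  (L0)  txn=BusRd  M[L0]=60
step 15: P1: store L2 := 83  ⟶  IMI  (L2)  txn=BusRdX  M[L2]=73
step 16: P2: store L3 := 71  ⟶  IIM  (L3)  txn=BusRdX  M[L3]=3
step 17: P0: load  L3  ⟶  SIS  (L3)  txn=BusRd+Flush  M[L3]=71
step 18: P2: store L1 := 15  ⟶  IIM  (L1)  txn=BusRdX+Flush  M[L1]=16
step 19: P2: store L2 := 77  ⟶  IIM  (L2)  txn=BusRdX+Flush  M[L2]=83

invalidations = 2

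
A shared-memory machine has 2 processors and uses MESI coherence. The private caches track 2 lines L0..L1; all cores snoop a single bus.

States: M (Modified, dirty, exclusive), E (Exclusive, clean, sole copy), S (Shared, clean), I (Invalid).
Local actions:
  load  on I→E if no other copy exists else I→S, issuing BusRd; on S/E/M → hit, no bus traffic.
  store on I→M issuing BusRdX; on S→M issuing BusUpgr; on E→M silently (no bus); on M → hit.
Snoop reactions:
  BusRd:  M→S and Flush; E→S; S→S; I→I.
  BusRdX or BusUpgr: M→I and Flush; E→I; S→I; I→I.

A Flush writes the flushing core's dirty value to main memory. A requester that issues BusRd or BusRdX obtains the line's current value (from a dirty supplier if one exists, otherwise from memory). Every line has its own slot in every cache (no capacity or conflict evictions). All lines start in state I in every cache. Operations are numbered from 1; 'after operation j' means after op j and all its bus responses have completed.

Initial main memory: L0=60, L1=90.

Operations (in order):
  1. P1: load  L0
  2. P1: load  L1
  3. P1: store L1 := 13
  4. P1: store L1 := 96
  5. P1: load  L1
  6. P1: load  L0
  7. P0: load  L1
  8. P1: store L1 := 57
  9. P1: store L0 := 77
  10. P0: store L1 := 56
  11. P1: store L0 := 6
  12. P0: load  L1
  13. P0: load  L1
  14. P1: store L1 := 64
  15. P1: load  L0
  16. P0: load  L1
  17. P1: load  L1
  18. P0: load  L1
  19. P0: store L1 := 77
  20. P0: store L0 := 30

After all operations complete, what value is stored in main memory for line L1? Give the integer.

  op1 P1: load  L0 → I/E on L0; bus BusRd; mem=60
  op2 P1: load  L1 → I/E on L1; bus BusRd; mem=90
  op3 P1: store L1 := 13 → I/M on L1; bus (none); mem=90
  op4 P1: store L1 := 96 → I/M on L1; bus (none); mem=90
  op5 P1: load  L1 → I/M on L1; bus (none); mem=90
  op6 P1: load  L0 → I/E on L0; bus (none); mem=60
  op7 P0: load  L1 → S/S on L1; bus BusRd Flush; mem=96
  op8 P1: store L1 := 57 → I/M on L1; bus BusUpgr; mem=96
  op9 P1: store L0 := 77 → I/M on L0; bus (none); mem=60
  op10 P0: store L1 := 56 → M/I on L1; bus BusRdX Flush; mem=57
  op11 P1: store L0 := 6 → I/M on L0; bus (none); mem=60
  op12 P0: load  L1 → M/I on L1; bus (none); mem=57
  op13 P0: load  L1 → M/I on L1; bus (none); mem=57
  op14 P1: store L1 := 64 → I/M on L1; bus BusRdX Flush; mem=56
  op15 P1: load  L0 → I/M on L0; bus (none); mem=60
  op16 P0: load  L1 → S/S on L1; bus BusRd Flush; mem=64
  op17 P1: load  L1 → S/S on L1; bus (none); mem=64
  op18 P0: load  L1 → S/S on L1; bus (none); mem=64
  op19 P0: store L1 := 77 → M/I on L1; bus BusUpgr; mem=64
  op20 P0: store L0 := 30 → M/I on L0; bus BusRdX Flush; mem=6

memory[L1] = 64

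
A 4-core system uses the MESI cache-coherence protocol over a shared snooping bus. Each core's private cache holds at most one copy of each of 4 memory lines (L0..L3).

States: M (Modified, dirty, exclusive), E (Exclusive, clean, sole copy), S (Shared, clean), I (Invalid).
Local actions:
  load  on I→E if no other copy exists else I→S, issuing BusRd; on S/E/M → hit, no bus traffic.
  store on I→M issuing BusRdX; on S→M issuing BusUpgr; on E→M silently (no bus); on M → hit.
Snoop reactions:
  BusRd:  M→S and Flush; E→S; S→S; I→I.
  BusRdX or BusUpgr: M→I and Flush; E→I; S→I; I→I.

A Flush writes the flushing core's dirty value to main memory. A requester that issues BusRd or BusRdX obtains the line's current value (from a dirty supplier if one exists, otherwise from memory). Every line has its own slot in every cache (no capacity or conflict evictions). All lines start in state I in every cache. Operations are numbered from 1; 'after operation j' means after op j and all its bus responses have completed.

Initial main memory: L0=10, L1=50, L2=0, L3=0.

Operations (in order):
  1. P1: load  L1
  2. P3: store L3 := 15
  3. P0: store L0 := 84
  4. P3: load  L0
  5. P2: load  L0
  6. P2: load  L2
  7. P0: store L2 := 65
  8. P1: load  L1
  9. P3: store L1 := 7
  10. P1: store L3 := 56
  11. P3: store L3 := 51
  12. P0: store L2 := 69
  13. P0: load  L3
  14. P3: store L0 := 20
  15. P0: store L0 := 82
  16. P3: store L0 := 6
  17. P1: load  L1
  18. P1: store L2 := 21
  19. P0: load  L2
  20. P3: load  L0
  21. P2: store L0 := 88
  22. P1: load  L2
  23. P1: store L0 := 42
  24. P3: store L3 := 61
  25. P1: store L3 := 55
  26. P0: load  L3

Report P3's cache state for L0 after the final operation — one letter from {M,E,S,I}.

state = I

[1] P1: load  L1 | P0:I, P1:E(50), P2:I, P3:I | bus: BusRd
[2] P3: store L3 := 15 | P0:I, P1:I, P2:I, P3:M(15) | bus: BusRdX
[3] P0: store L0 := 84 | P0:M(84), P1:I, P2:I, P3:I | bus: BusRdX
[4] P3: load  L0 | P0:S(84), P1:I, P2:I, P3:S(84) | bus: BusRd,Flush
[5] P2: load  L0 | P0:S(84), P1:I, P2:S(84), P3:S(84) | bus: BusRd
[6] P2: load  L2 | P0:I, P1:I, P2:E(0), P3:I | bus: BusRd
[7] P0: store L2 := 65 | P0:M(65), P1:I, P2:I, P3:I | bus: BusRdX
[8] P1: load  L1 | P0:I, P1:E(50), P2:I, P3:I | bus: none
[9] P3: store L1 := 7 | P0:I, P1:I, P2:I, P3:M(7) | bus: BusRdX
[10] P1: store L3 := 56 | P0:I, P1:M(56), P2:I, P3:I | bus: BusRdX,Flush
[11] P3: store L3 := 51 | P0:I, P1:I, P2:I, P3:M(51) | bus: BusRdX,Flush
[12] P0: store L2 := 69 | P0:M(69), P1:I, P2:I, P3:I | bus: none
[13] P0: load  L3 | P0:S(51), P1:I, P2:I, P3:S(51) | bus: BusRd,Flush
[14] P3: store L0 := 20 | P0:I, P1:I, P2:I, P3:M(20) | bus: BusUpgr
[15] P0: store L0 := 82 | P0:M(82), P1:I, P2:I, P3:I | bus: BusRdX,Flush
[16] P3: store L0 := 6 | P0:I, P1:I, P2:I, P3:M(6) | bus: BusRdX,Flush
[17] P1: load  L1 | P0:I, P1:S(7), P2:I, P3:S(7) | bus: BusRd,Flush
[18] P1: store L2 := 21 | P0:I, P1:M(21), P2:I, P3:I | bus: BusRdX,Flush
[19] P0: load  L2 | P0:S(21), P1:S(21), P2:I, P3:I | bus: BusRd,Flush
[20] P3: load  L0 | P0:I, P1:I, P2:I, P3:M(6) | bus: none
[21] P2: store L0 := 88 | P0:I, P1:I, P2:M(88), P3:I | bus: BusRdX,Flush
[22] P1: load  L2 | P0:S(21), P1:S(21), P2:I, P3:I | bus: none
[23] P1: store L0 := 42 | P0:I, P1:M(42), P2:I, P3:I | bus: BusRdX,Flush
[24] P3: store L3 := 61 | P0:I, P1:I, P2:I, P3:M(61) | bus: BusUpgr
[25] P1: store L3 := 55 | P0:I, P1:M(55), P2:I, P3:I | bus: BusRdX,Flush
[26] P0: load  L3 | P0:S(55), P1:S(55), P2:I, P3:I | bus: BusRd,Flush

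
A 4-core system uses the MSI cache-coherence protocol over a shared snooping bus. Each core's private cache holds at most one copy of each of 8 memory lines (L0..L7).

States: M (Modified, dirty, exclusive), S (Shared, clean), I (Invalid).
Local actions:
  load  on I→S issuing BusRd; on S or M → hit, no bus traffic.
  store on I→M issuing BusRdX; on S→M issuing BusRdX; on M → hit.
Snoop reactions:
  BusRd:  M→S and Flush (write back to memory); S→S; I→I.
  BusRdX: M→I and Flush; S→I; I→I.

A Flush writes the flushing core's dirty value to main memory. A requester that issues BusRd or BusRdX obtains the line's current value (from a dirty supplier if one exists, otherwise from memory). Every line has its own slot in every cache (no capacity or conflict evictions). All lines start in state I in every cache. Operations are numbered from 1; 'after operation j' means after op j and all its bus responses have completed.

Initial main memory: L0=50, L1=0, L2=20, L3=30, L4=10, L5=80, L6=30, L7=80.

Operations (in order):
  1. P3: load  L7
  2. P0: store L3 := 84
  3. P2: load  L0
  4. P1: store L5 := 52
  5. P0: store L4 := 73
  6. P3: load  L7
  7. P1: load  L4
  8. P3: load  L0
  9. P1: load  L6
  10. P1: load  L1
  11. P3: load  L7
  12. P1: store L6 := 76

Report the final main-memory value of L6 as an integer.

memory[L6] = 30

step 1: P3: load  L7  ⟶  IIIS  (L7)  txn=BusRd  M[L7]=80
step 2: P0: store L3 := 84  ⟶  MIII  (L3)  txn=BusRdX  M[L3]=30
step 3: P2: load  L0  ⟶  IISI  (L0)  txn=BusRd  M[L0]=50
step 4: P1: store L5 := 52  ⟶  IMII  (L5)  txn=BusRdX  M[L5]=80
step 5: P0: store L4 := 73  ⟶  MIII  (L4)  txn=BusRdX  M[L4]=10
step 6: P3: load  L7  ⟶  IIIS  (L7)  txn=∅  M[L7]=80
step 7: P1: load  L4  ⟶  SSII  (L4)  txn=BusRd+Flush  M[L4]=73
step 8: P3: load  L0  ⟶  IISS  (L0)  txn=BusRd  M[L0]=50
step 9: P1: load  L6  ⟶  ISII  (L6)  txn=BusRd  M[L6]=30
step 10: P1: load  L1  ⟶  ISII  (L1)  txn=BusRd  M[L1]=0
step 11: P3: load  L7  ⟶  IIIS  (L7)  txn=∅  M[L7]=80
step 12: P1: store L6 := 76  ⟶  IMII  (L6)  txn=BusRdX  M[L6]=30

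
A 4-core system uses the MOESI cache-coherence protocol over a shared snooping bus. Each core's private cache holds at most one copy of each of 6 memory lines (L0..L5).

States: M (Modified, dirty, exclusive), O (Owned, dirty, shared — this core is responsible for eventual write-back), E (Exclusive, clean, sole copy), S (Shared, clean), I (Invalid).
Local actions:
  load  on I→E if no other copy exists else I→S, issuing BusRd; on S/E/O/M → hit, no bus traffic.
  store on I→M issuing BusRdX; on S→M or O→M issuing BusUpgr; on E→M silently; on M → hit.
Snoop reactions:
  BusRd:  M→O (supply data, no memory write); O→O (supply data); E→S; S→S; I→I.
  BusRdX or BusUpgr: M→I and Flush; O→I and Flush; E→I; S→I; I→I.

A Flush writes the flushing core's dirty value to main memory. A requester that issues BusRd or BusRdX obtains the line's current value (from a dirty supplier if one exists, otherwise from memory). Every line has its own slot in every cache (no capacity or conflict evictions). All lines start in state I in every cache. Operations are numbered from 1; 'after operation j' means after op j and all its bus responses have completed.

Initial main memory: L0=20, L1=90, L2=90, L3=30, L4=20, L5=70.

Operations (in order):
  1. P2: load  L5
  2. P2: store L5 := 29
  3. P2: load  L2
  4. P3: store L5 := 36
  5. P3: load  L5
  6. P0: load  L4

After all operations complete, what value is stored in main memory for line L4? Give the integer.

memory[L4] = 20

step 1: P2: load  L5  ⟶  IIEI  (L5)  txn=BusRd  M[L5]=70
step 2: P2: store L5 := 29  ⟶  IIMI  (L5)  txn=∅  M[L5]=70
step 3: P2: load  L2  ⟶  IIEI  (L2)  txn=BusRd  M[L2]=90
step 4: P3: store L5 := 36  ⟶  IIIM  (L5)  txn=BusRdX+Flush  M[L5]=29
step 5: P3: load  L5  ⟶  IIIM  (L5)  txn=∅  M[L5]=29
step 6: P0: load  L4  ⟶  EIII  (L4)  txn=BusRd  M[L4]=20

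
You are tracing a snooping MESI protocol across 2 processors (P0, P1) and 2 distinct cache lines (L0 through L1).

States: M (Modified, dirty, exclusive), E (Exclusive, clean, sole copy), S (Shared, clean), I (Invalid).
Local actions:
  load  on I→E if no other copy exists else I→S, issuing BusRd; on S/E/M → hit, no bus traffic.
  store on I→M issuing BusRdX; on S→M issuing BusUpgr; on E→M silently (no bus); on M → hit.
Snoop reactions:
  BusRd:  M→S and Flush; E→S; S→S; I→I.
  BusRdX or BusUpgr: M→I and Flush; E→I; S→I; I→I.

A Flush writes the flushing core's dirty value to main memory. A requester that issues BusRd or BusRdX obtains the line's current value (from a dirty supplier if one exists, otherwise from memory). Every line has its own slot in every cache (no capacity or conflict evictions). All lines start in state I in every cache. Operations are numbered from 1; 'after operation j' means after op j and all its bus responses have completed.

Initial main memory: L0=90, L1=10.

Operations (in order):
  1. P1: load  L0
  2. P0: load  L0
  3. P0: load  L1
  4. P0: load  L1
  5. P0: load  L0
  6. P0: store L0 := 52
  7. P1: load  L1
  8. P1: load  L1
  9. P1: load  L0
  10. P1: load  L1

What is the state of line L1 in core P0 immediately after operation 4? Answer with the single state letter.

state = E

step 1: P1: load  L0  ⟶  IE  (L0)  txn=BusRd  M[L0]=90
step 2: P0: load  L0  ⟶  SS  (L0)  txn=BusRd  M[L0]=90
step 3: P0: load  L1  ⟶  EI  (L1)  txn=BusRd  M[L1]=10
step 4: P0: load  L1  ⟶  EI  (L1)  txn=∅  M[L1]=10
step 5: P0: load  L0  ⟶  SS  (L0)  txn=∅  M[L0]=90
step 6: P0: store L0 := 52  ⟶  MI  (L0)  txn=BusUpgr  M[L0]=90
step 7: P1: load  L1  ⟶  SS  (L1)  txn=BusRd  M[L1]=10
step 8: P1: load  L1  ⟶  SS  (L1)  txn=∅  M[L1]=10
step 9: P1: load  L0  ⟶  SS  (L0)  txn=BusRd+Flush  M[L0]=52
step 10: P1: load  L1  ⟶  SS  (L1)  txn=∅  M[L1]=10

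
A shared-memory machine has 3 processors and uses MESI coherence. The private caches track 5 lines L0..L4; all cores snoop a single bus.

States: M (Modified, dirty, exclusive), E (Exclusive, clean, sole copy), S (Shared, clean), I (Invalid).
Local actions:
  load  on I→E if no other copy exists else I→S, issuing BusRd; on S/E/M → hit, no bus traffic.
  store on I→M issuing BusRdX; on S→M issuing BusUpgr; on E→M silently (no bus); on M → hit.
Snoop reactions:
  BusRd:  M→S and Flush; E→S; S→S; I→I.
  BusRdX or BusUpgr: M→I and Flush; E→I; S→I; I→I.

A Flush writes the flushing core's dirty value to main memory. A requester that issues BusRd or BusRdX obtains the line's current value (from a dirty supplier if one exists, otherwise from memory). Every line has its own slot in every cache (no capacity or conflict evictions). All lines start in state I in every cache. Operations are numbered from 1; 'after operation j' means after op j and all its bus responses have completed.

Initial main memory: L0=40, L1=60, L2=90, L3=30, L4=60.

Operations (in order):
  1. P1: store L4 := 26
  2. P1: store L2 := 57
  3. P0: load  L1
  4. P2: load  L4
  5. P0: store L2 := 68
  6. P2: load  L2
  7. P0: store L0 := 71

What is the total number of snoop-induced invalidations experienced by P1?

step 1: P1: store L4 := 26  ⟶  IMI  (L4)  txn=BusRdX  M[L4]=60
step 2: P1: store L2 := 57  ⟶  IMI  (L2)  txn=BusRdX  M[L2]=90
step 3: P0: load  L1  ⟶  EII  (L1)  txn=BusRd  M[L1]=60
step 4: P2: load  L4  ⟶  ISS  (L4)  txn=BusRd+Flush  M[L4]=26
step 5: P0: store L2 := 68  ⟶  MII  (L2)  txn=BusRdX+Flush  M[L2]=57
step 6: P2: load  L2  ⟶  SIS  (L2)  txn=BusRd+Flush  M[L2]=68
step 7: P0: store L0 := 71  ⟶  MII  (L0)  txn=BusRdX  M[L0]=40

invalidations = 1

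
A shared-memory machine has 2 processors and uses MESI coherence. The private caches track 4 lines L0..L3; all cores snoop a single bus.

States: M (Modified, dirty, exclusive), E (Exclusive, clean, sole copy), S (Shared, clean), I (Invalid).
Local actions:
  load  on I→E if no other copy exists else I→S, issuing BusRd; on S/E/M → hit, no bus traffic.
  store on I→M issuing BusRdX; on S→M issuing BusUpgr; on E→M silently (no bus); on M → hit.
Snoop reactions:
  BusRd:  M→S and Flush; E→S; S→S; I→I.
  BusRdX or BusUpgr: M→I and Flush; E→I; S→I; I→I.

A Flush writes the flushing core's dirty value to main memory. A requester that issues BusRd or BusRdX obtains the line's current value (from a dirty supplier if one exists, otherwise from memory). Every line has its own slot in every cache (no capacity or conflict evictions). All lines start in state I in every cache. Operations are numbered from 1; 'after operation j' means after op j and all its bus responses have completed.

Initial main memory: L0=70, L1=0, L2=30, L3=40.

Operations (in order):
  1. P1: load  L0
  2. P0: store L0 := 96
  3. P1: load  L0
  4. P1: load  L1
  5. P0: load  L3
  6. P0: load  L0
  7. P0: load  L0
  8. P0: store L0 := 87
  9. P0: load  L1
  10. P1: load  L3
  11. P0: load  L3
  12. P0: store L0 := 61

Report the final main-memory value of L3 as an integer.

[1] P1: load  L0 | P0:I, P1:E(70) | bus: BusRd
[2] P0: store L0 := 96 | P0:M(96), P1:I | bus: BusRdX
[3] P1: load  L0 | P0:S(96), P1:S(96) | bus: BusRd,Flush
[4] P1: load  L1 | P0:I, P1:E(0) | bus: BusRd
[5] P0: load  L3 | P0:E(40), P1:I | bus: BusRd
[6] P0: load  L0 | P0:S(96), P1:S(96) | bus: none
[7] P0: load  L0 | P0:S(96), P1:S(96) | bus: none
[8] P0: store L0 := 87 | P0:M(87), P1:I | bus: BusUpgr
[9] P0: load  L1 | P0:S(0), P1:S(0) | bus: BusRd
[10] P1: load  L3 | P0:S(40), P1:S(40) | bus: BusRd
[11] P0: load  L3 | P0:S(40), P1:S(40) | bus: none
[12] P0: store L0 := 61 | P0:M(61), P1:I | bus: none

memory[L3] = 40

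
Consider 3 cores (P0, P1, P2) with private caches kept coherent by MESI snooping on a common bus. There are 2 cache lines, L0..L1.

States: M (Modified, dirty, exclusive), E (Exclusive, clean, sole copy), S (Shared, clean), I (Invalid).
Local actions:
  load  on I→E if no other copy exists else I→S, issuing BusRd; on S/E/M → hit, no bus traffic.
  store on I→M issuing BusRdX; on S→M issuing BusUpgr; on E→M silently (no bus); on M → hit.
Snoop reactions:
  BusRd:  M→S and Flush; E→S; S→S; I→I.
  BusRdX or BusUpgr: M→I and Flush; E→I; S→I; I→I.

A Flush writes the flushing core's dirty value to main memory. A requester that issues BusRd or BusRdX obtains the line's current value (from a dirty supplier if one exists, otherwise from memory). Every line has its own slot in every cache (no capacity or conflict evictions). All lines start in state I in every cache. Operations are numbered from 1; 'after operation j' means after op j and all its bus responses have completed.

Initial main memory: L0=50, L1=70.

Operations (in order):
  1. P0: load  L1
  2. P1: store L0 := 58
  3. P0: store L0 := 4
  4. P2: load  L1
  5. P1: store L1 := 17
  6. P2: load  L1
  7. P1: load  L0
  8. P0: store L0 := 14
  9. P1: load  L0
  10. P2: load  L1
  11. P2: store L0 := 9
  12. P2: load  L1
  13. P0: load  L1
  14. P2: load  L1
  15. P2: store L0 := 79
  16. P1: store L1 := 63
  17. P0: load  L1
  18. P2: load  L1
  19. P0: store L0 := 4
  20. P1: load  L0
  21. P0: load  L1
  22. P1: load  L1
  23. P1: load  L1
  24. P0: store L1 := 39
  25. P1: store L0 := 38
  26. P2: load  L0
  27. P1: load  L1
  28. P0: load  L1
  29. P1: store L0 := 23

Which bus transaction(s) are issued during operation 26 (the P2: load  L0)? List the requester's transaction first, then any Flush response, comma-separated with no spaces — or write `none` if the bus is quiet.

bus = BusRd,Flush

step 1: P0: load  L1  ⟶  EII  (L1)  txn=BusRd  M[L1]=70
step 2: P1: store L0 := 58  ⟶  IMI  (L0)  txn=BusRdX  M[L0]=50
step 3: P0: store L0 := 4  ⟶  MII  (L0)  txn=BusRdX+Flush  M[L0]=58
step 4: P2: load  L1  ⟶  SIS  (L1)  txn=BusRd  M[L1]=70
step 5: P1: store L1 := 17  ⟶  IMI  (L1)  txn=BusRdX  M[L1]=70
step 6: P2: load  L1  ⟶  ISS  (L1)  txn=BusRd+Flush  M[L1]=17
step 7: P1: load  L0  ⟶  SSI  (L0)  txn=BusRd+Flush  M[L0]=4
step 8: P0: store L0 := 14  ⟶  MII  (L0)  txn=BusUpgr  M[L0]=4
step 9: P1: load  L0  ⟶  SSI  (L0)  txn=BusRd+Flush  M[L0]=14
step 10: P2: load  L1  ⟶  ISS  (L1)  txn=∅  M[L1]=17
step 11: P2: store L0 := 9  ⟶  IIM  (L0)  txn=BusRdX  M[L0]=14
step 12: P2: load  L1  ⟶  ISS  (L1)  txn=∅  M[L1]=17
step 13: P0: load  L1  ⟶  SSS  (L1)  txn=BusRd  M[L1]=17
step 14: P2: load  L1  ⟶  SSS  (L1)  txn=∅  M[L1]=17
step 15: P2: store L0 := 79  ⟶  IIM  (L0)  txn=∅  M[L0]=14
step 16: P1: store L1 := 63  ⟶  IMI  (L1)  txn=BusUpgr  M[L1]=17
step 17: P0: load  L1  ⟶  SSI  (L1)  txn=BusRd+Flush  M[L1]=63
step 18: P2: load  L1  ⟶  SSS  (L1)  txn=BusRd  M[L1]=63
step 19: P0: store L0 := 4  ⟶  MII  (L0)  txn=BusRdX+Flush  M[L0]=79
step 20: P1: load  L0  ⟶  SSI  (L0)  txn=BusRd+Flush  M[L0]=4
step 21: P0: load  L1  ⟶  SSS  (L1)  txn=∅  M[L1]=63
step 22: P1: load  L1  ⟶  SSS  (L1)  txn=∅  M[L1]=63
step 23: P1: load  L1  ⟶  SSS  (L1)  txn=∅  M[L1]=63
step 24: P0: store L1 := 39  ⟶  MII  (L1)  txn=BusUpgr  M[L1]=63
step 25: P1: store L0 := 38  ⟶  IMI  (L0)  txn=BusUpgr  M[L0]=4
step 26: P2: load  L0  ⟶  ISS  (L0)  txn=BusRd+Flush  M[L0]=38
step 27: P1: load  L1  ⟶  SSI  (L1)  txn=BusRd+Flush  M[L1]=39
step 28: P0: load  L1  ⟶  SSI  (L1)  txn=∅  M[L1]=39
step 29: P1: store L0 := 23  ⟶  IMI  (L0)  txn=BusUpgr  M[L0]=38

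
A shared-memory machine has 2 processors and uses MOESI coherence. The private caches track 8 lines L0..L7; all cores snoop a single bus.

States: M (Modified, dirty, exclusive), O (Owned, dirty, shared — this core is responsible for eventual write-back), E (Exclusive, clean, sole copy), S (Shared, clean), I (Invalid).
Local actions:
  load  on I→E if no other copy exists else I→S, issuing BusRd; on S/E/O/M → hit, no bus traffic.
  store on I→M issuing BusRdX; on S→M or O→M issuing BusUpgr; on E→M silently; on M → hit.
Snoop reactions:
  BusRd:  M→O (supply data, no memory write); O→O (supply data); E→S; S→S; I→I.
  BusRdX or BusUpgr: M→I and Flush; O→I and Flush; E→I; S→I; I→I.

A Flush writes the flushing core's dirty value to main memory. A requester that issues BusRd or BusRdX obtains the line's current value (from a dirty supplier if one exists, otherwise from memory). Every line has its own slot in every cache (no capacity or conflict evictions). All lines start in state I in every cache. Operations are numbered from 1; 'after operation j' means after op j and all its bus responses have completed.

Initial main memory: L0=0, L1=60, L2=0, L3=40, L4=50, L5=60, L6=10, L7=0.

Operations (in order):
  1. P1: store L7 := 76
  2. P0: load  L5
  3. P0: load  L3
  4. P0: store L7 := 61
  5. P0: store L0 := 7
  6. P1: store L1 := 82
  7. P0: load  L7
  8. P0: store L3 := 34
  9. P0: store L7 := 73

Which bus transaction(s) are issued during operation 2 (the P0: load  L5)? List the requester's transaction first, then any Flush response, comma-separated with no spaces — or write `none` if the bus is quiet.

  op1 P1: store L7 := 76 → I/M on L7; bus BusRdX; mem=0
  op2 P0: load  L5 → E/I on L5; bus BusRd; mem=60
  op3 P0: load  L3 → E/I on L3; bus BusRd; mem=40
  op4 P0: store L7 := 61 → M/I on L7; bus BusRdX Flush; mem=76
  op5 P0: store L0 := 7 → M/I on L0; bus BusRdX; mem=0
  op6 P1: store L1 := 82 → I/M on L1; bus BusRdX; mem=60
  op7 P0: load  L7 → M/I on L7; bus (none); mem=76
  op8 P0: store L3 := 34 → M/I on L3; bus (none); mem=40
  op9 P0: store L7 := 73 → M/I on L7; bus (none); mem=76

bus = BusRd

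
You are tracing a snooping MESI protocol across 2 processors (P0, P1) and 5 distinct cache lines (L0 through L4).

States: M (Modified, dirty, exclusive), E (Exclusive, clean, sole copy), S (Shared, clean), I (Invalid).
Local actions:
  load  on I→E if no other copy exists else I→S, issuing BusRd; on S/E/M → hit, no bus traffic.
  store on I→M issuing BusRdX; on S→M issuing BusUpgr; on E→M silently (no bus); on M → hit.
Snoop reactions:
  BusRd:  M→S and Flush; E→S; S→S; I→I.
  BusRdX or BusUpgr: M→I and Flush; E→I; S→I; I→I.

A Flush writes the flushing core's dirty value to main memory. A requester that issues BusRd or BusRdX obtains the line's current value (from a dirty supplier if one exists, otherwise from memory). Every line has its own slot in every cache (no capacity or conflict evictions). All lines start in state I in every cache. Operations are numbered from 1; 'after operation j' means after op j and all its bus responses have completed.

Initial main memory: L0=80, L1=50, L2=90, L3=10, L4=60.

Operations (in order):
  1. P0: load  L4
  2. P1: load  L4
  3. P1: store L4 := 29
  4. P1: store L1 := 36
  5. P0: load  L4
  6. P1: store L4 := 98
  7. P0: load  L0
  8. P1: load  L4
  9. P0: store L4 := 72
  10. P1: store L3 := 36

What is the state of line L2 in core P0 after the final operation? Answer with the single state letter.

  op1 P0: load  L4 → E/I on L4; bus BusRd; mem=60
  op2 P1: load  L4 → S/S on L4; bus BusRd; mem=60
  op3 P1: store L4 := 29 → I/M on L4; bus BusUpgr; mem=60
  op4 P1: store L1 := 36 → I/M on L1; bus BusRdX; mem=50
  op5 P0: load  L4 → S/S on L4; bus BusRd Flush; mem=29
  op6 P1: store L4 := 98 → I/M on L4; bus BusUpgr; mem=29
  op7 P0: load  L0 → E/I on L0; bus BusRd; mem=80
  op8 P1: load  L4 → I/M on L4; bus (none); mem=29
  op9 P0: store L4 := 72 → M/I on L4; bus BusRdX Flush; mem=98
  op10 P1: store L3 := 36 → I/M on L3; bus BusRdX; mem=10

state = I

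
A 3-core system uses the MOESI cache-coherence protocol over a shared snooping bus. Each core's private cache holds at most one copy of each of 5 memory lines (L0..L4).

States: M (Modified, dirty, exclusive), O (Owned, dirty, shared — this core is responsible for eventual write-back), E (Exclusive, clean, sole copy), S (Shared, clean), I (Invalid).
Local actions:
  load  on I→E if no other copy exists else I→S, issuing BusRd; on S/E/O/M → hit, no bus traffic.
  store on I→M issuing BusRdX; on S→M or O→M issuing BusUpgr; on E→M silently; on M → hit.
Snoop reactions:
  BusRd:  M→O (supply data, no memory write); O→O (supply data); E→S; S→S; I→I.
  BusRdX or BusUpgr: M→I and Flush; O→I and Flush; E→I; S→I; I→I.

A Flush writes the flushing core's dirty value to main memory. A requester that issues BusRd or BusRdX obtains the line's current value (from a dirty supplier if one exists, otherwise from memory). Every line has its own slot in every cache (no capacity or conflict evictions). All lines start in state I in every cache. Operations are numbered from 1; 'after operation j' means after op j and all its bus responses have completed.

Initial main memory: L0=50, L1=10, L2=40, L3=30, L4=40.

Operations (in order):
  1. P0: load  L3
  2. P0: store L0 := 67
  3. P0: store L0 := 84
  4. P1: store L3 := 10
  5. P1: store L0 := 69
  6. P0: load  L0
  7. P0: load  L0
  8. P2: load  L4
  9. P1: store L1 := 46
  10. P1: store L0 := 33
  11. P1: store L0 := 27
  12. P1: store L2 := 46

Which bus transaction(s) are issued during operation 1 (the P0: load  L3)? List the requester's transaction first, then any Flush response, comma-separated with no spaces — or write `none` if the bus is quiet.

bus = BusRd

step 1: P0: load  L3  ⟶  EII  (L3)  txn=BusRd  M[L3]=30
step 2: P0: store L0 := 67  ⟶  MII  (L0)  txn=BusRdX  M[L0]=50
step 3: P0: store L0 := 84  ⟶  MII  (L0)  txn=∅  M[L0]=50
step 4: P1: store L3 := 10  ⟶  IMI  (L3)  txn=BusRdX  M[L3]=30
step 5: P1: store L0 := 69  ⟶  IMI  (L0)  txn=BusRdX+Flush  M[L0]=84
step 6: P0: load  L0  ⟶  SOI  (L0)  txn=BusRd  M[L0]=84
step 7: P0: load  L0  ⟶  SOI  (L0)  txn=∅  M[L0]=84
step 8: P2: load  L4  ⟶  IIE  (L4)  txn=BusRd  M[L4]=40
step 9: P1: store L1 := 46  ⟶  IMI  (L1)  txn=BusRdX  M[L1]=10
step 10: P1: store L0 := 33  ⟶  IMI  (L0)  txn=BusUpgr  M[L0]=84
step 11: P1: store L0 := 27  ⟶  IMI  (L0)  txn=∅  M[L0]=84
step 12: P1: store L2 := 46  ⟶  IMI  (L2)  txn=BusRdX  M[L2]=40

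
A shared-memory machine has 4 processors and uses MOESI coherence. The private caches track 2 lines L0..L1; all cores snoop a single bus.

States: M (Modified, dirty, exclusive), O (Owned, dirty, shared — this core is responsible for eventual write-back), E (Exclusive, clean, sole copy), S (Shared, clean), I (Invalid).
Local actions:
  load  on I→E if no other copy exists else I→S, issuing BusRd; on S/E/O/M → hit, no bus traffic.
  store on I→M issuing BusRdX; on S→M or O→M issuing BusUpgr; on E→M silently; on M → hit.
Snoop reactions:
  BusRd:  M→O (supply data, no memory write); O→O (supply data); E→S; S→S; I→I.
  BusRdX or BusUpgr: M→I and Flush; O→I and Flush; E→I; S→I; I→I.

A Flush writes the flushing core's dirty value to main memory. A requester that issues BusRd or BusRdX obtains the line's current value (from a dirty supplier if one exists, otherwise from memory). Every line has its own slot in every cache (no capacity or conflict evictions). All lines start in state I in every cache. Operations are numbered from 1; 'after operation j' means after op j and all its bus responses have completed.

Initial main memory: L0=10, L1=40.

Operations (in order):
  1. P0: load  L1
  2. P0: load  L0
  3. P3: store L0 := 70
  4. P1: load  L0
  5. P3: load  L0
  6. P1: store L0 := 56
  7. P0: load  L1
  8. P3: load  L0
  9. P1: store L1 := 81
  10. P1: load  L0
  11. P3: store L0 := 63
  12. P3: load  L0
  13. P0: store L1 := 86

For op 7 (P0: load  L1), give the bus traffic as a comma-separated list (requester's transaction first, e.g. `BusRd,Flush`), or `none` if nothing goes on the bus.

step 1: P0: load  L1  ⟶  EIII  (L1)  txn=BusRd  M[L1]=40
step 2: P0: load  L0  ⟶  EIII  (L0)  txn=BusRd  M[L0]=10
step 3: P3: store L0 := 70  ⟶  IIIM  (L0)  txn=BusRdX  M[L0]=10
step 4: P1: load  L0  ⟶  ISIO  (L0)  txn=BusRd  M[L0]=10
step 5: P3: load  L0  ⟶  ISIO  (L0)  txn=∅  M[L0]=10
step 6: P1: store L0 := 56  ⟶  IMII  (L0)  txn=BusUpgr+Flush  M[L0]=70
step 7: P0: load  L1  ⟶  EIII  (L1)  txn=∅  M[L1]=40
step 8: P3: load  L0  ⟶  IOIS  (L0)  txn=BusRd  M[L0]=70
step 9: P1: store L1 := 81  ⟶  IMII  (L1)  txn=BusRdX  M[L1]=40
step 10: P1: load  L0  ⟶  IOIS  (L0)  txn=∅  M[L0]=70
step 11: P3: store L0 := 63  ⟶  IIIM  (L0)  txn=BusUpgr+Flush  M[L0]=56
step 12: P3: load  L0  ⟶  IIIM  (L0)  txn=∅  M[L0]=56
step 13: P0: store L1 := 86  ⟶  MIII  (L1)  txn=BusRdX+Flush  M[L1]=81

bus = none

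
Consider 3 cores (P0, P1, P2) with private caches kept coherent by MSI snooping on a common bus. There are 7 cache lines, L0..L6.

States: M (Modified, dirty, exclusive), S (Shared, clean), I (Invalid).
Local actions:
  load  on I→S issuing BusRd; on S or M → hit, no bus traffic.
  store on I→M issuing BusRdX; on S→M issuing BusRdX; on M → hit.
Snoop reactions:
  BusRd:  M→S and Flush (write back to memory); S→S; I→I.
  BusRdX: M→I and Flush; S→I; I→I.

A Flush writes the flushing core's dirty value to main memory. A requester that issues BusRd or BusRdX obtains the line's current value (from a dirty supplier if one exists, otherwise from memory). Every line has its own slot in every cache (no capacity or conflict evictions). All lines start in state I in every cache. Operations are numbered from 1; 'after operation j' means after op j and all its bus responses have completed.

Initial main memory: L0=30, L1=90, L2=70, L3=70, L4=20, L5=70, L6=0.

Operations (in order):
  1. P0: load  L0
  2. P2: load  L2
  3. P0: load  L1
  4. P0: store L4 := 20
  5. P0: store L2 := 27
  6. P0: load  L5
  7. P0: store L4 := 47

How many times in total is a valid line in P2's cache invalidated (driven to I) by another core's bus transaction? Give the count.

invalidations = 1

[1] P0: load  L0 | P0:S(30), P1:I, P2:I | bus: BusRd
[2] P2: load  L2 | P0:I, P1:I, P2:S(70) | bus: BusRd
[3] P0: load  L1 | P0:S(90), P1:I, P2:I | bus: BusRd
[4] P0: store L4 := 20 | P0:M(20), P1:I, P2:I | bus: BusRdX
[5] P0: store L2 := 27 | P0:M(27), P1:I, P2:I | bus: BusRdX
[6] P0: load  L5 | P0:S(70), P1:I, P2:I | bus: BusRd
[7] P0: store L4 := 47 | P0:M(47), P1:I, P2:I | bus: none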